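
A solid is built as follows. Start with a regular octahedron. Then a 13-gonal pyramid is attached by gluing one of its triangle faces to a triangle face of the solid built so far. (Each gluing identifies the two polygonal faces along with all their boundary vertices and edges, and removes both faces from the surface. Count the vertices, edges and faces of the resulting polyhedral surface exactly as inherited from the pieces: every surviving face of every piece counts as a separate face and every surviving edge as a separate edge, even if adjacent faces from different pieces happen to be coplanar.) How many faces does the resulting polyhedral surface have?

A regular octahedron: V=6, E=12, F=8.
Attach a 13-gonal pyramid (V=14, E=26, F=14) along a 3-gon: merge 3 vertices and 3 edges, delete both glued faces → V=17, E=35, F=20.
Check: V − E + F = 17 − 35 + 20 = 2.

20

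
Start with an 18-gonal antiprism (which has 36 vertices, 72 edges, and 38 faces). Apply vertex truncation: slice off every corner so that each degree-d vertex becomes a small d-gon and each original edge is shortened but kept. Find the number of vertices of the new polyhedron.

Truncation replaces each original edge-end by a new vertex, so V′ = 2E = 144.
Each original edge survives, and each old vertex of degree d contributes d new edges; summing degrees gives Σd = 2E, so E′ = E + 2E = 3E = 216.
Each original face survives and each original vertex becomes one new face: F′ = F + V = 74.

144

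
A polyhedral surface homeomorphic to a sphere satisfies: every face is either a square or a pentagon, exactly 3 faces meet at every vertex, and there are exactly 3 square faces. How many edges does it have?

21

Let x be the number of pentagons; then F = 3 + x.
Edge–face incidences: 2E = 4·3 + 5·x = 12 + 5x.
Every vertex has degree 3, so 3V = 2E.
Euler: V − E + F = 2 ⇒ (2E)/3 − E + (3 + x) = 2.
Multiply by 6: 2·(2E) − 3·(2E) + 6·(3 + x) = 12, i.e. 18 + 6x − (12 + 5x) = 12.
Collecting terms: x + 6 = 12, so x = 6.
Then 2E = 12 + 5·6 = 42, so E = 21, V = 2E/3 = 14, F = 3 + 6 = 9.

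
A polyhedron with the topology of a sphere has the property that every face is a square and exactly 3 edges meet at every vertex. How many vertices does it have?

Each face has 4 edges and each edge borders two faces, so 2E = 4F.
Each vertex has degree 3, so 3V = 2E and hence V = 4F/3.
Euler: V − E + F = 2 ⇒ (4F/3) − (4F/2) + F = 2.
Multiply by 6: (8 − 12 + 6)F = 12, i.e. 2F = 12.
So F = 6, E = 4·6/2 = 12, V = 4·6/3 = 8.

8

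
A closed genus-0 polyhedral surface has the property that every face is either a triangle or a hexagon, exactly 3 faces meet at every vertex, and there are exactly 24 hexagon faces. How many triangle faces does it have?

4

Let x be the number of triangles; then F = 24 + x.
Edge–face incidences: 2E = 6·24 + 3·x = 144 + 3x.
Every vertex has degree 3, so 3V = 2E.
Euler: V − E + F = 2 ⇒ (2E)/3 − E + (24 + x) = 2.
Multiply by 6: 2·(2E) − 3·(2E) + 6·(24 + x) = 12, i.e. 144 + 6x − (144 + 3x) = 12.
Collecting terms: 3x = 12, so x = 4.
Then 2E = 144 + 3·4 = 156, so E = 78, V = 2E/3 = 52, F = 24 + 4 = 28.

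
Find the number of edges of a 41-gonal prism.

A prism on an n-gon has two n-gon bases and n rectangular sides: V = 2·41 = 82, E = 3·41 = 123, F = 41 + 2 = 43.

123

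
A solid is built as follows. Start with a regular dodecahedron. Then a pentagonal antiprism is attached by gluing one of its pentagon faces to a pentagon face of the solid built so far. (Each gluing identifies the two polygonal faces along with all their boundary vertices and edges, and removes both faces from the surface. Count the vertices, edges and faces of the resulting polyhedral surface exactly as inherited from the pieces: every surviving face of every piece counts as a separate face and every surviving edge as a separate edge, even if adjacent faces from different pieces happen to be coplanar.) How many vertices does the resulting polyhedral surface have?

25

A regular dodecahedron: V=20, E=30, F=12.
Attach a pentagonal antiprism (V=10, E=20, F=12) along a 5-gon: merge 5 vertices and 5 edges, delete both glued faces → V=25, E=45, F=22.
Check: V − E + F = 25 − 45 + 22 = 2.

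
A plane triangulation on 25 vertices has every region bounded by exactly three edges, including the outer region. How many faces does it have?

46

In a plane triangulation 3F = 2E and V − E + F = 2, so F = 2V − 4 = 2·25 − 4 = 46.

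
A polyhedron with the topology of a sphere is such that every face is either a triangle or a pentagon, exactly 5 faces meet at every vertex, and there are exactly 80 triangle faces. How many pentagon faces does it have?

12

Let x be the number of pentagons; then F = 80 + x.
Edge–face incidences: 2E = 3·80 + 5·x = 240 + 5x.
Every vertex has degree 5, so 5V = 2E.
Euler: V − E + F = 2 ⇒ (2E)/5 − E + (80 + x) = 2.
Multiply by 10: 2·(2E) − 5·(2E) + 10·(80 + x) = 20, i.e. 800 + 10x − 3·(240 + 5x) = 20.
Collecting terms: −5x + 80 = 20, so −5x = −60, so x = 12.
Then 2E = 240 + 5·12 = 300, so E = 150, V = 2E/5 = 60, F = 80 + 12 = 92.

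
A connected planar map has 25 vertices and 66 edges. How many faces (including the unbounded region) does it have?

43

Euler's formula for a connected plane graph: V − E + F = 2, so F = 2 − 25 + 66 = 43.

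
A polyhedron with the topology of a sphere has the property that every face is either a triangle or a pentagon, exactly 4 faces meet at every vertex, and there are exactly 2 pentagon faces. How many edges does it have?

20

Let x be the number of triangles; then F = 2 + x.
Edge–face incidences: 2E = 5·2 + 3·x = 10 + 3x.
Every vertex has degree 4, so 4V = 2E.
Euler: V − E + F = 2 ⇒ (2E)/4 − E + (2 + x) = 2.
Multiply by 8: 2·(2E) − 4·(2E) + 8·(2 + x) = 16, i.e. 16 + 8x − 2·(10 + 3x) = 16.
Collecting terms: 2x − 4 = 16, so 2x = 20, so x = 10.
Then 2E = 10 + 3·10 = 40, so E = 20, V = 2E/4 = 10, F = 2 + 10 = 12.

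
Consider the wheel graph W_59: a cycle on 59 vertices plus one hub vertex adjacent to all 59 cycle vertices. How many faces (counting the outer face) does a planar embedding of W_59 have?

60

W_59 has V = 59 + 1 = 60 vertices and E = 2·59 = 118 edges.
By Euler's formula F = 2 − V + E = 2 − 60 + 118 = 60.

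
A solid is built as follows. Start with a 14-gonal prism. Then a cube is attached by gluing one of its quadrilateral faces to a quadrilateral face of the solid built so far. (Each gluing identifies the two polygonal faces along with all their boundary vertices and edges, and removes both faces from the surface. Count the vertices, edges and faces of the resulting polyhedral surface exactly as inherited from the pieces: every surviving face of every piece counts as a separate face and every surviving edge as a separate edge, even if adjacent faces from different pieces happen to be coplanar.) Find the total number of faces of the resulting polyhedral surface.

A 14-gonal prism: V=28, E=42, F=16.
Attach a cube (V=8, E=12, F=6) along a 4-gon: merge 4 vertices and 4 edges, delete both glued faces → V=32, E=50, F=20.
Check: V − E + F = 32 − 50 + 20 = 2.

20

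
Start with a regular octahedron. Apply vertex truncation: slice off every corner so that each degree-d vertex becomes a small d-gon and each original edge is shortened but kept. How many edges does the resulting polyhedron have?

The base solid has V = 6, E = 12, F = 8.
Truncation replaces each original edge-end by a new vertex, so V′ = 2E = 24.
Each original edge survives, and each old vertex of degree d contributes d new edges; summing degrees gives Σd = 2E, so E′ = E + 2E = 3E = 36.
Each original face survives and each original vertex becomes one new face: F′ = F + V = 14.

36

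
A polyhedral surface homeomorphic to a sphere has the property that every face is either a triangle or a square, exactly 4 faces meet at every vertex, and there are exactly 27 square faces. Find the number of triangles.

Let x be the number of triangles; then F = 27 + x.
Edge–face incidences: 2E = 4·27 + 3·x = 108 + 3x.
Every vertex has degree 4, so 4V = 2E.
Euler: V − E + F = 2 ⇒ (2E)/4 − E + (27 + x) = 2.
Multiply by 8: 2·(2E) − 4·(2E) + 8·(27 + x) = 16, i.e. 216 + 8x − 2·(108 + 3x) = 16.
Collecting terms: 2x = 16, so x = 8.
Then 2E = 108 + 3·8 = 132, so E = 66, V = 2E/4 = 33, F = 27 + 8 = 35.

8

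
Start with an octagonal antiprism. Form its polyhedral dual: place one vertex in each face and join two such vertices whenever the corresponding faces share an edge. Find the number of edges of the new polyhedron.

The base solid has V = 16, E = 32, F = 18.
The dual swaps V and F and preserves E: V′ = F = 18, E′ = E = 32, F′ = V = 16.

32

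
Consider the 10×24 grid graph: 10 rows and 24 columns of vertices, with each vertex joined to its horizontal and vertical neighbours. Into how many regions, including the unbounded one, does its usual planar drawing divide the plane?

The grid has V = 10·24 = 240 vertices and E = 10·23 + 24·9 = 446 edges.
F = 2 − V + E = 2 − 240 + 446 = 208.

208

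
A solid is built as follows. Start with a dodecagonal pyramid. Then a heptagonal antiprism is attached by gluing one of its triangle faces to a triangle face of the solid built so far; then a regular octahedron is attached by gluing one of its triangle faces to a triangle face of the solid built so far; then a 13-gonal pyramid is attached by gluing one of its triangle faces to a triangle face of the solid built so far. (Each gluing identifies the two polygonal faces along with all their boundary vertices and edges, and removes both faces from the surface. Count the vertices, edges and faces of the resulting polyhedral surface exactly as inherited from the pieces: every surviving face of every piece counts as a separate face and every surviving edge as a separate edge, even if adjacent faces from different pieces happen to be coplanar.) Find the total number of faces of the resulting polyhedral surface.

45

A dodecagonal pyramid: V=13, E=24, F=13.
Attach a heptagonal antiprism (V=14, E=28, F=16) along a 3-gon: merge 3 vertices and 3 edges, delete both glued faces → V=24, E=49, F=27.
Attach a regular octahedron (V=6, E=12, F=8) along a 3-gon: merge 3 vertices and 3 edges, delete both glued faces → V=27, E=58, F=33.
Attach a 13-gonal pyramid (V=14, E=26, F=14) along a 3-gon: merge 3 vertices and 3 edges, delete both glued faces → V=38, E=81, F=45.
Check: V − E + F = 38 − 81 + 45 = 2.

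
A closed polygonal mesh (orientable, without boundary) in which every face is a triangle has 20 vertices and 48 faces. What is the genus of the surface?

3

Every face is a triangle, so 2E = 3·48 = 144, giving E = 72.
χ = V − E + F = 20 − 72 + 48 = -4.
For a closed orientable surface χ = 2 − 2g, so g = (2 − (-4))/2 = 3.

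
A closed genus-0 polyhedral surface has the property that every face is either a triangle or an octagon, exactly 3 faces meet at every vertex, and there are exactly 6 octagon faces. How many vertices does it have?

Let x be the number of triangles; then F = 6 + x.
Edge–face incidences: 2E = 8·6 + 3·x = 48 + 3x.
Every vertex has degree 3, so 3V = 2E.
Euler: V − E + F = 2 ⇒ (2E)/3 − E + (6 + x) = 2.
Multiply by 6: 2·(2E) − 3·(2E) + 6·(6 + x) = 12, i.e. 36 + 6x − (48 + 3x) = 12.
Collecting terms: 3x − 12 = 12, so 3x = 24, so x = 8.
Then 2E = 48 + 3·8 = 72, so E = 36, V = 2E/3 = 24, F = 6 + 8 = 14.

24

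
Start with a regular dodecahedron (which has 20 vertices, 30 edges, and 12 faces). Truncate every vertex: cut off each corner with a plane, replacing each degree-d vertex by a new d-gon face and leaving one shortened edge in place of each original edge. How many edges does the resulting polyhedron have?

Truncation replaces each original edge-end by a new vertex, so V′ = 2E = 60.
Each original edge survives, and each old vertex of degree d contributes d new edges; summing degrees gives Σd = 2E, so E′ = E + 2E = 3E = 90.
Each original face survives and each original vertex becomes one new face: F′ = F + V = 32.

90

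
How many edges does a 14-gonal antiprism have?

56

An antiprism on an n-gon has two n-gon caps and 2n triangles: V = 2·14 = 28, E = 4·14 = 56, F = 2·14 + 2 = 30.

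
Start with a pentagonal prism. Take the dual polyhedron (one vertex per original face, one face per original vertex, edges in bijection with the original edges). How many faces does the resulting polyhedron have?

10

The base solid has V = 10, E = 15, F = 7.
The dual swaps V and F and preserves E: V′ = F = 7, E′ = E = 15, F′ = V = 10.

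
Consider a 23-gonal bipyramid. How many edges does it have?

A bipyramid over an n-gon has 2n triangular faces and n + 2 vertices: V = 23 + 2 = 25, E = 3·23 = 69, F = 2·23 = 46.
Check: V − E + F = 25 − 69 + 46 = 2.

69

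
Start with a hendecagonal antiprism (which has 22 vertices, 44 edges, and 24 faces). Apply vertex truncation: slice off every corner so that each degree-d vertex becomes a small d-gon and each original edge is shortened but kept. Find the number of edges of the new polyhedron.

132

Truncation replaces each original edge-end by a new vertex, so V′ = 2E = 88.
Each original edge survives, and each old vertex of degree d contributes d new edges; summing degrees gives Σd = 2E, so E′ = E + 2E = 3E = 132.
Each original face survives and each original vertex becomes one new face: F′ = F + V = 46.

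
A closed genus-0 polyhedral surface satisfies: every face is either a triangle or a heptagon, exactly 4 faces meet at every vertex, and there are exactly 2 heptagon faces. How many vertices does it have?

14

Let x be the number of triangles; then F = 2 + x.
Edge–face incidences: 2E = 7·2 + 3·x = 14 + 3x.
Every vertex has degree 4, so 4V = 2E.
Euler: V − E + F = 2 ⇒ (2E)/4 − E + (2 + x) = 2.
Multiply by 8: 2·(2E) − 4·(2E) + 8·(2 + x) = 16, i.e. 16 + 8x − 2·(14 + 3x) = 16.
Collecting terms: 2x − 12 = 16, so 2x = 28, so x = 14.
Then 2E = 14 + 3·14 = 56, so E = 28, V = 2E/4 = 14, F = 2 + 14 = 16.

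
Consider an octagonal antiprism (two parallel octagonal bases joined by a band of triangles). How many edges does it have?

An antiprism on an n-gon has two n-gon caps and 2n triangles: V = 2·8 = 16, E = 4·8 = 32, F = 2·8 + 2 = 18.

32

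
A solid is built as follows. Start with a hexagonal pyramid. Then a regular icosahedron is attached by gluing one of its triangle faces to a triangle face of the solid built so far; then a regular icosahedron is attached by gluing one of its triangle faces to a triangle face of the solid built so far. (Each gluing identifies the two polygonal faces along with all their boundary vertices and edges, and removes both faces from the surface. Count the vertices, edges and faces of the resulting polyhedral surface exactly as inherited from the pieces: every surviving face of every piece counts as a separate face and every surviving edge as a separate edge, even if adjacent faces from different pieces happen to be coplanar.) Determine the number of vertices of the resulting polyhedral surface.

A hexagonal pyramid: V=7, E=12, F=7.
Attach a regular icosahedron (V=12, E=30, F=20) along a 3-gon: merge 3 vertices and 3 edges, delete both glued faces → V=16, E=39, F=25.
Attach a regular icosahedron (V=12, E=30, F=20) along a 3-gon: merge 3 vertices and 3 edges, delete both glued faces → V=25, E=66, F=43.
Check: V − E + F = 25 − 66 + 43 = 2.

25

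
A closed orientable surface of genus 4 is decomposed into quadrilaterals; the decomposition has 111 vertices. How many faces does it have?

χ = 2 − 2·4 = -6, and every face is a square so 4F = 2E.
V − E + F = -6 with E = 4F/2 gives 111 − (4/2 − 1)·F = -6, so F = 117 and E = 234.

117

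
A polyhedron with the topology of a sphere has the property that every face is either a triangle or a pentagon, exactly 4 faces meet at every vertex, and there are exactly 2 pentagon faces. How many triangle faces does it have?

10

Let x be the number of triangles; then F = 2 + x.
Edge–face incidences: 2E = 5·2 + 3·x = 10 + 3x.
Every vertex has degree 4, so 4V = 2E.
Euler: V − E + F = 2 ⇒ (2E)/4 − E + (2 + x) = 2.
Multiply by 8: 2·(2E) − 4·(2E) + 8·(2 + x) = 16, i.e. 16 + 8x − 2·(10 + 3x) = 16.
Collecting terms: 2x − 4 = 16, so 2x = 20, so x = 10.
Then 2E = 10 + 3·10 = 40, so E = 20, V = 2E/4 = 10, F = 2 + 10 = 12.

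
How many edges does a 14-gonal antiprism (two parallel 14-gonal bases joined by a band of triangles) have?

56

An antiprism on an n-gon has two n-gon caps and 2n triangles: V = 2·14 = 28, E = 4·14 = 56, F = 2·14 + 2 = 30.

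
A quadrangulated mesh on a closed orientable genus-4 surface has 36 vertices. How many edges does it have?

χ = 2 − 2·4 = -6, and every face is a square so 4F = 2E.
V − E + F = -6 with E = 4F/2 gives 36 − (4/2 − 1)·F = -6, so F = 42 and E = 84.

84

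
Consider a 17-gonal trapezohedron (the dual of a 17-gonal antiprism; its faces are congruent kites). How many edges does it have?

The n-trapezohedron (dual of the n-antiprism) has V = 2·17 + 2 = 36, E = 4·17 = 68, F = 2·17 = 34.

68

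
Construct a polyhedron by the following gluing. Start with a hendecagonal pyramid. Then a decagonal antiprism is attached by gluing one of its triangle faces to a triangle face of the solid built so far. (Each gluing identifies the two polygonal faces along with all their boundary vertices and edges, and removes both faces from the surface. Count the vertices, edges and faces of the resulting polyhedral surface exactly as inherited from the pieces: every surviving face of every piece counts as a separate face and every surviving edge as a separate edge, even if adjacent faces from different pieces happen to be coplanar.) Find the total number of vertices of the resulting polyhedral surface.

A hendecagonal pyramid: V=12, E=22, F=12.
Attach a decagonal antiprism (V=20, E=40, F=22) along a 3-gon: merge 3 vertices and 3 edges, delete both glued faces → V=29, E=59, F=32.
Check: V − E + F = 29 − 59 + 32 = 2.

29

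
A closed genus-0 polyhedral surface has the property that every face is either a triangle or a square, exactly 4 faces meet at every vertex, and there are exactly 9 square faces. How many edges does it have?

30

Let x be the number of triangles; then F = 9 + x.
Edge–face incidences: 2E = 4·9 + 3·x = 36 + 3x.
Every vertex has degree 4, so 4V = 2E.
Euler: V − E + F = 2 ⇒ (2E)/4 − E + (9 + x) = 2.
Multiply by 8: 2·(2E) − 4·(2E) + 8·(9 + x) = 16, i.e. 72 + 8x − 2·(36 + 3x) = 16.
Collecting terms: 2x = 16, so x = 8.
Then 2E = 36 + 3·8 = 60, so E = 30, V = 2E/4 = 15, F = 9 + 8 = 17.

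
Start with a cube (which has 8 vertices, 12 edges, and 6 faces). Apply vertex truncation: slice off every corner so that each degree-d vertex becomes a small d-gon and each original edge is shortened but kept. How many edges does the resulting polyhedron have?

36

Truncation replaces each original edge-end by a new vertex, so V′ = 2E = 24.
Each original edge survives, and each old vertex of degree d contributes d new edges; summing degrees gives Σd = 2E, so E′ = E + 2E = 3E = 36.
Each original face survives and each original vertex becomes one new face: F′ = F + V = 14.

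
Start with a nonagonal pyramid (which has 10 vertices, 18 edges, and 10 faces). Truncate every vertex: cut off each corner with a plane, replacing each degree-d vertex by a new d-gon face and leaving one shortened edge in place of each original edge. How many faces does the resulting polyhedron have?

Truncation replaces each original edge-end by a new vertex, so V′ = 2E = 36.
Each original edge survives, and each old vertex of degree d contributes d new edges; summing degrees gives Σd = 2E, so E′ = E + 2E = 3E = 54.
Each original face survives and each original vertex becomes one new face: F′ = F + V = 20.

20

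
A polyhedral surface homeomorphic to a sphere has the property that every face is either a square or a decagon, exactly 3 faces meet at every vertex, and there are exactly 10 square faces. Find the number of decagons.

2

Let x be the number of decagons; then F = 10 + x.
Edge–face incidences: 2E = 4·10 + 10·x = 40 + 10x.
Every vertex has degree 3, so 3V = 2E.
Euler: V − E + F = 2 ⇒ (2E)/3 − E + (10 + x) = 2.
Multiply by 6: 2·(2E) − 3·(2E) + 6·(10 + x) = 12, i.e. 60 + 6x − (40 + 10x) = 12.
Collecting terms: −4x + 20 = 12, so −4x = −8, so x = 2.
Then 2E = 40 + 10·2 = 60, so E = 30, V = 2E/3 = 20, F = 10 + 2 = 12.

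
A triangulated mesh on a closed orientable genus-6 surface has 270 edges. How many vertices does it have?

χ = 2 − 2·6 = -10, and every face is a triangle so 3F = 2E.
F = 2E/3 = 180. Then V = -10 + E − F = -10 + 270 − 180 = 80.

80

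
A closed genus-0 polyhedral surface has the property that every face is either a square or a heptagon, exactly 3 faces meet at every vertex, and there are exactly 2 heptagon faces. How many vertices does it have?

14

Let x be the number of squares; then F = 2 + x.
Edge–face incidences: 2E = 7·2 + 4·x = 14 + 4x.
Every vertex has degree 3, so 3V = 2E.
Euler: V − E + F = 2 ⇒ (2E)/3 − E + (2 + x) = 2.
Multiply by 6: 2·(2E) − 3·(2E) + 6·(2 + x) = 12, i.e. 12 + 6x − (14 + 4x) = 12.
Collecting terms: 2x − 2 = 12, so 2x = 14, so x = 7.
Then 2E = 14 + 4·7 = 42, so E = 21, V = 2E/3 = 14, F = 2 + 7 = 9.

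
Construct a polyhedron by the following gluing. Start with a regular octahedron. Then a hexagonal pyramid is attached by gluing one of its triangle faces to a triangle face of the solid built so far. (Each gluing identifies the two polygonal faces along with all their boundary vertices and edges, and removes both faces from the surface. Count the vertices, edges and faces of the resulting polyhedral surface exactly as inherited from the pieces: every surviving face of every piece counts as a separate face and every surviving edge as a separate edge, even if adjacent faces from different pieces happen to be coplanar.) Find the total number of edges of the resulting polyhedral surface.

21

A regular octahedron: V=6, E=12, F=8.
Attach a hexagonal pyramid (V=7, E=12, F=7) along a 3-gon: merge 3 vertices and 3 edges, delete both glued faces → V=10, E=21, F=13.
Check: V − E + F = 10 − 21 + 13 = 2.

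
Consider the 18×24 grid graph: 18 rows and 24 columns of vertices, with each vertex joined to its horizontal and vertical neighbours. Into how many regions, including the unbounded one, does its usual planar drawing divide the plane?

392

The grid has V = 18·24 = 432 vertices and E = 18·23 + 24·17 = 822 edges.
F = 2 − V + E = 2 − 432 + 822 = 392.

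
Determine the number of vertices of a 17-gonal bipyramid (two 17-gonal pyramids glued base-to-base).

A bipyramid over an n-gon has 2n triangular faces and n + 2 vertices: V = 17 + 2 = 19, E = 3·17 = 51, F = 2·17 = 34.

19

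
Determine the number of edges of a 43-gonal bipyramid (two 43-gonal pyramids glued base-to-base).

A bipyramid over an n-gon has 2n triangular faces and n + 2 vertices: V = 43 + 2 = 45, E = 3·43 = 129, F = 2·43 = 86.
Check: V − E + F = 45 − 129 + 86 = 2.

129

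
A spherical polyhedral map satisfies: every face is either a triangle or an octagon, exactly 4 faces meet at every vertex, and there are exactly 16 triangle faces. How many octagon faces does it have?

Let x be the number of octagons; then F = 16 + x.
Edge–face incidences: 2E = 3·16 + 8·x = 48 + 8x.
Every vertex has degree 4, so 4V = 2E.
Euler: V − E + F = 2 ⇒ (2E)/4 − E + (16 + x) = 2.
Multiply by 8: 2·(2E) − 4·(2E) + 8·(16 + x) = 16, i.e. 128 + 8x − 2·(48 + 8x) = 16.
Collecting terms: −8x + 32 = 16, so −8x = −16, so x = 2.
Then 2E = 48 + 8·2 = 64, so E = 32, V = 2E/4 = 16, F = 16 + 2 = 18.

2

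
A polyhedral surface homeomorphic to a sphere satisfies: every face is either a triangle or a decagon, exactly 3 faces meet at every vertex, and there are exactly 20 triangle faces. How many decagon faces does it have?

Let x be the number of decagons; then F = 20 + x.
Edge–face incidences: 2E = 3·20 + 10·x = 60 + 10x.
Every vertex has degree 3, so 3V = 2E.
Euler: V − E + F = 2 ⇒ (2E)/3 − E + (20 + x) = 2.
Multiply by 6: 2·(2E) − 3·(2E) + 6·(20 + x) = 12, i.e. 120 + 6x − (60 + 10x) = 12.
Collecting terms: −4x + 60 = 12, so −4x = −48, so x = 12.
Then 2E = 60 + 10·12 = 180, so E = 90, V = 2E/3 = 60, F = 20 + 12 = 32.

12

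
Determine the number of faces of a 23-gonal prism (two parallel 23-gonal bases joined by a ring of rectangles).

A prism on an n-gon has two n-gon bases and n rectangular sides: V = 2·23 = 46, E = 3·23 = 69, F = 23 + 2 = 25.

25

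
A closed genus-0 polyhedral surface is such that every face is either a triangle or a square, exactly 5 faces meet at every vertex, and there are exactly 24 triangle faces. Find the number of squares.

Let x be the number of squares; then F = 24 + x.
Edge–face incidences: 2E = 3·24 + 4·x = 72 + 4x.
Every vertex has degree 5, so 5V = 2E.
Euler: V − E + F = 2 ⇒ (2E)/5 − E + (24 + x) = 2.
Multiply by 10: 2·(2E) − 5·(2E) + 10·(24 + x) = 20, i.e. 240 + 10x − 3·(72 + 4x) = 20.
Collecting terms: −2x + 24 = 20, so −2x = −4, so x = 2.
Then 2E = 72 + 4·2 = 80, so E = 40, V = 2E/5 = 16, F = 24 + 2 = 26.

2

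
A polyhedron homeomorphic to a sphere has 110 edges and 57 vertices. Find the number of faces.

Here V − E + F = 2.
F = 2 − V + E = 2 − 57 + 110 = 55.

55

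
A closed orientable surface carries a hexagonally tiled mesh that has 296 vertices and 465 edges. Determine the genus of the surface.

8

Every face is a hexagon and each edge borders two faces, so 6F = 2·465, giving F = 155.
χ = V − E + F = 296 − 465 + 155 = -14.
For a closed orientable surface χ = 2 − 2g, so g = (2 − (-14))/2 = 8.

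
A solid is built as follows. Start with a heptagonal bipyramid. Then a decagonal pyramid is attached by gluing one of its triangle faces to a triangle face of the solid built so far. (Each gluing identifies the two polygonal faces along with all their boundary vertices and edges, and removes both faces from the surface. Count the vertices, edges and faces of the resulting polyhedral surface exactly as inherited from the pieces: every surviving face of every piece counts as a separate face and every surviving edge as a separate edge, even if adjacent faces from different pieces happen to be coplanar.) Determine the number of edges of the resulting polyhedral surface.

38

A heptagonal bipyramid: V=9, E=21, F=14.
Attach a decagonal pyramid (V=11, E=20, F=11) along a 3-gon: merge 3 vertices and 3 edges, delete both glued faces → V=17, E=38, F=23.
Check: V − E + F = 17 − 38 + 23 = 2.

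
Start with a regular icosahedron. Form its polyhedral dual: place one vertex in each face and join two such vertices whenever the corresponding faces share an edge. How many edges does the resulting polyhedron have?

30

The base solid has V = 12, E = 30, F = 20.
The dual swaps V and F and preserves E: V′ = F = 20, E′ = E = 30, F′ = V = 12.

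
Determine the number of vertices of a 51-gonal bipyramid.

53

A bipyramid over an n-gon has 2n triangular faces and n + 2 vertices: V = 51 + 2 = 53, E = 3·51 = 153, F = 2·51 = 102.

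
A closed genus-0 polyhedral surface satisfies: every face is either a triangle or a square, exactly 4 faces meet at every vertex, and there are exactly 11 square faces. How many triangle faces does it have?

8

Let x be the number of triangles; then F = 11 + x.
Edge–face incidences: 2E = 4·11 + 3·x = 44 + 3x.
Every vertex has degree 4, so 4V = 2E.
Euler: V − E + F = 2 ⇒ (2E)/4 − E + (11 + x) = 2.
Multiply by 8: 2·(2E) − 4·(2E) + 8·(11 + x) = 16, i.e. 88 + 8x − 2·(44 + 3x) = 16.
Collecting terms: 2x = 16, so x = 8.
Then 2E = 44 + 3·8 = 68, so E = 34, V = 2E/4 = 17, F = 11 + 8 = 19.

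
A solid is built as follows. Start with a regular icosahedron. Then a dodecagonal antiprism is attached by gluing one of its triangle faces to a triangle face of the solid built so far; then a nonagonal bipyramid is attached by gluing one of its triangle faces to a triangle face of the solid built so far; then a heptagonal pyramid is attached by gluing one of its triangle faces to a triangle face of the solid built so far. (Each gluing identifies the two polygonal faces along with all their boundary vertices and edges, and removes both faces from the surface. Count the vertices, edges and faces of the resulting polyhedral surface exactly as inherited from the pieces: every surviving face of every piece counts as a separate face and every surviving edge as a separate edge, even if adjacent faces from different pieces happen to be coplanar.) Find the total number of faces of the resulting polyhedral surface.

A regular icosahedron: V=12, E=30, F=20.
Attach a dodecagonal antiprism (V=24, E=48, F=26) along a 3-gon: merge 3 vertices and 3 edges, delete both glued faces → V=33, E=75, F=44.
Attach a nonagonal bipyramid (V=11, E=27, F=18) along a 3-gon: merge 3 vertices and 3 edges, delete both glued faces → V=41, E=99, F=60.
Attach a heptagonal pyramid (V=8, E=14, F=8) along a 3-gon: merge 3 vertices and 3 edges, delete both glued faces → V=46, E=110, F=66.
Check: V − E + F = 46 − 110 + 66 = 2.

66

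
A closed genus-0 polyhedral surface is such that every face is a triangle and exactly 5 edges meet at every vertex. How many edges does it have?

Each face has 3 edges and each edge borders two faces, so 2E = 3F.
Each vertex has degree 5, so 5V = 2E and hence V = 3F/5.
Euler: V − E + F = 2 ⇒ (3F/5) − (3F/2) + F = 2.
Multiply by 10: (6 − 15 + 10)F = 20, i.e. 1F = 20.
So F = 20, E = 3·20/2 = 30, V = 3·20/5 = 12.

30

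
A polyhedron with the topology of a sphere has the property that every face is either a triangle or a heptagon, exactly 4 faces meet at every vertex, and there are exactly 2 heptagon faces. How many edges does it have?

Let x be the number of triangles; then F = 2 + x.
Edge–face incidences: 2E = 7·2 + 3·x = 14 + 3x.
Every vertex has degree 4, so 4V = 2E.
Euler: V − E + F = 2 ⇒ (2E)/4 − E + (2 + x) = 2.
Multiply by 8: 2·(2E) − 4·(2E) + 8·(2 + x) = 16, i.e. 16 + 8x − 2·(14 + 3x) = 16.
Collecting terms: 2x − 12 = 16, so 2x = 28, so x = 14.
Then 2E = 14 + 3·14 = 56, so E = 28, V = 2E/4 = 14, F = 2 + 14 = 16.

28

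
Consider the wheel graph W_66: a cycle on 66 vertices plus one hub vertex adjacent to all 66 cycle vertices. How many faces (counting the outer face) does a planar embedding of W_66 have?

67

W_66 has V = 66 + 1 = 67 vertices and E = 2·66 = 132 edges.
By Euler's formula F = 2 − V + E = 2 − 67 + 132 = 67.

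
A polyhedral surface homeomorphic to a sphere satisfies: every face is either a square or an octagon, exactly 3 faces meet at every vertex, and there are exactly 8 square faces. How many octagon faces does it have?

Let x be the number of octagons; then F = 8 + x.
Edge–face incidences: 2E = 4·8 + 8·x = 32 + 8x.
Every vertex has degree 3, so 3V = 2E.
Euler: V − E + F = 2 ⇒ (2E)/3 − E + (8 + x) = 2.
Multiply by 6: 2·(2E) − 3·(2E) + 6·(8 + x) = 12, i.e. 48 + 6x − (32 + 8x) = 12.
Collecting terms: −2x + 16 = 12, so −2x = −4, so x = 2.
Then 2E = 32 + 8·2 = 48, so E = 24, V = 2E/3 = 16, F = 8 + 2 = 10.

2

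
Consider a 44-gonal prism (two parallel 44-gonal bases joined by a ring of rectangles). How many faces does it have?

46

A prism on an n-gon has two n-gon bases and n rectangular sides: V = 2·44 = 88, E = 3·44 = 132, F = 44 + 2 = 46.
Check: V − E + F = 88 − 132 + 46 = 2.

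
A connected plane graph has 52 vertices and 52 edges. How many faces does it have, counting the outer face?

2

Euler's formula for a connected plane graph: V − E + F = 2, so F = 2 − 52 + 52 = 2.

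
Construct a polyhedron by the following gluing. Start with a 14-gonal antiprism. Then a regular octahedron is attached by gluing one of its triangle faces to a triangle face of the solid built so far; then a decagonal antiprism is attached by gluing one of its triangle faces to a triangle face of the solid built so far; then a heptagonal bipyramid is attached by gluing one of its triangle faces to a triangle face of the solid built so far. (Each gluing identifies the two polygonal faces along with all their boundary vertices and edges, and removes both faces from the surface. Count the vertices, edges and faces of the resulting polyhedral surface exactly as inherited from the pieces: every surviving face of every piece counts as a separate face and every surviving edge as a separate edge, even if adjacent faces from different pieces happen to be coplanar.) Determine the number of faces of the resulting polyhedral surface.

A 14-gonal antiprism: V=28, E=56, F=30.
Attach a regular octahedron (V=6, E=12, F=8) along a 3-gon: merge 3 vertices and 3 edges, delete both glued faces → V=31, E=65, F=36.
Attach a decagonal antiprism (V=20, E=40, F=22) along a 3-gon: merge 3 vertices and 3 edges, delete both glued faces → V=48, E=102, F=56.
Attach a heptagonal bipyramid (V=9, E=21, F=14) along a 3-gon: merge 3 vertices and 3 edges, delete both glued faces → V=54, E=120, F=68.
Check: V − E + F = 54 − 120 + 68 = 2.

68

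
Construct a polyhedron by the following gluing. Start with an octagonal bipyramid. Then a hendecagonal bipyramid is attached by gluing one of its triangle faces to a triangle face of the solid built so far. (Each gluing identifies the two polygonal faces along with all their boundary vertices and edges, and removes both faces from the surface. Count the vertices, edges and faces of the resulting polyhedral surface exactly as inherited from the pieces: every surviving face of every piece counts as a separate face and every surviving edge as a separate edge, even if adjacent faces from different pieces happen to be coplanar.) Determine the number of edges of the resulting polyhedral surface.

54

An octagonal bipyramid: V=10, E=24, F=16.
Attach a hendecagonal bipyramid (V=13, E=33, F=22) along a 3-gon: merge 3 vertices and 3 edges, delete both glued faces → V=20, E=54, F=36.
Check: V − E + F = 20 − 54 + 36 = 2.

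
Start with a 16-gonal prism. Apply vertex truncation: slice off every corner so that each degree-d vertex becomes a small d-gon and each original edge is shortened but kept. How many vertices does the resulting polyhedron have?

The base solid has V = 32, E = 48, F = 18.
Truncation replaces each original edge-end by a new vertex, so V′ = 2E = 96.
Each original edge survives, and each old vertex of degree d contributes d new edges; summing degrees gives Σd = 2E, so E′ = E + 2E = 3E = 144.
Each original face survives and each original vertex becomes one new face: F′ = F + V = 50.

96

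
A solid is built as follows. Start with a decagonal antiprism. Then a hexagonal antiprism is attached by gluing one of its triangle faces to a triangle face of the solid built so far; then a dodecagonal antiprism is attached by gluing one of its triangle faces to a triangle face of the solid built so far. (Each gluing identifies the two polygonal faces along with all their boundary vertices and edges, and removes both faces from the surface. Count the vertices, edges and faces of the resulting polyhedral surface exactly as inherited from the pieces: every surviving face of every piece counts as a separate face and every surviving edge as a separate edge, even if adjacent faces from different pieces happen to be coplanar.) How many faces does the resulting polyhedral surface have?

A decagonal antiprism: V=20, E=40, F=22.
Attach a hexagonal antiprism (V=12, E=24, F=14) along a 3-gon: merge 3 vertices and 3 edges, delete both glued faces → V=29, E=61, F=34.
Attach a dodecagonal antiprism (V=24, E=48, F=26) along a 3-gon: merge 3 vertices and 3 edges, delete both glued faces → V=50, E=106, F=58.
Check: V − E + F = 50 − 106 + 58 = 2.

58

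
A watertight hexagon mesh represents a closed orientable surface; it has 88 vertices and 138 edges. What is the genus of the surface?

Every face is a hexagon and each edge borders two faces, so 6F = 2·138, giving F = 46.
χ = V − E + F = 88 − 138 + 46 = -4.
For a closed orientable surface χ = 2 − 2g, so g = (2 − (-4))/2 = 3.

3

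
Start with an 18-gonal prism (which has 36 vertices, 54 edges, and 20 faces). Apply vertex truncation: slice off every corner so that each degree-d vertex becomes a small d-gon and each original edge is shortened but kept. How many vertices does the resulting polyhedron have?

Truncation replaces each original edge-end by a new vertex, so V′ = 2E = 108.
Each original edge survives, and each old vertex of degree d contributes d new edges; summing degrees gives Σd = 2E, so E′ = E + 2E = 3E = 162.
Each original face survives and each original vertex becomes one new face: F′ = F + V = 56.

108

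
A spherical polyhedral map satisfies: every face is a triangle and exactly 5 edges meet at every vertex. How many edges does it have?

Each face has 3 edges and each edge borders two faces, so 2E = 3F.
Each vertex has degree 5, so 5V = 2E and hence V = 3F/5.
Euler: V − E + F = 2 ⇒ (3F/5) − (3F/2) + F = 2.
Multiply by 10: (6 − 15 + 10)F = 20, i.e. 1F = 20.
So F = 20, E = 3·20/2 = 30, V = 3·20/5 = 12.

30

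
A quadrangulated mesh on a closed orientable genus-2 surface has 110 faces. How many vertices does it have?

χ = 2 − 2·2 = -2, and every face is a square so 4F = 2E.
E = 4·110/2 = 220. Then V = -2 + E − F = -2 + 220 − 110 = 108.

108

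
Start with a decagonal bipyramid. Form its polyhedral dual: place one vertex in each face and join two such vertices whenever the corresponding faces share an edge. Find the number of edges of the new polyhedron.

30

The base solid has V = 12, E = 30, F = 20.
The dual swaps V and F and preserves E: V′ = F = 20, E′ = E = 30, F′ = V = 12.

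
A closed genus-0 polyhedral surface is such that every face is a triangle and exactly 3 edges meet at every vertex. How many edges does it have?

Each face has 3 edges and each edge borders two faces, so 2E = 3F.
Each vertex has degree 3, so 3V = 2E and hence V = 3F/3.
Euler: V − E + F = 2 ⇒ (3F/3) − (3F/2) + F = 2.
Multiply by 6: (6 − 9 + 6)F = 12, i.e. 3F = 12.
So F = 4, E = 3·4/2 = 6, V = 3·4/3 = 4.

6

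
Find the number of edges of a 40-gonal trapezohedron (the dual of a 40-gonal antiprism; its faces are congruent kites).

160

The n-trapezohedron (dual of the n-antiprism) has V = 2·40 + 2 = 82, E = 4·40 = 160, F = 2·40 = 80.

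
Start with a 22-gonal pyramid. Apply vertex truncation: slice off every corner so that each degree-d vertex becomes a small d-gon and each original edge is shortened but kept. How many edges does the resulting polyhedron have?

132

The base solid has V = 23, E = 44, F = 23.
Truncation replaces each original edge-end by a new vertex, so V′ = 2E = 88.
Each original edge survives, and each old vertex of degree d contributes d new edges; summing degrees gives Σd = 2E, so E′ = E + 2E = 3E = 132.
Each original face survives and each original vertex becomes one new face: F′ = F + V = 46.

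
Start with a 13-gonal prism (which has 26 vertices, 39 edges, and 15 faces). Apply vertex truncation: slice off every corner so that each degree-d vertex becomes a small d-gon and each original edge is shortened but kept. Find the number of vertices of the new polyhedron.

Truncation replaces each original edge-end by a new vertex, so V′ = 2E = 78.
Each original edge survives, and each old vertex of degree d contributes d new edges; summing degrees gives Σd = 2E, so E′ = E + 2E = 3E = 117.
Each original face survives and each original vertex becomes one new face: F′ = F + V = 41.

78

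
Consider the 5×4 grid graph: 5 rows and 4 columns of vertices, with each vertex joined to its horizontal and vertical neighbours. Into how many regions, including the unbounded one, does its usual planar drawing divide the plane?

The grid has V = 5·4 = 20 vertices and E = 5·3 + 4·4 = 31 edges.
F = 2 − V + E = 2 − 20 + 31 = 13.

13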